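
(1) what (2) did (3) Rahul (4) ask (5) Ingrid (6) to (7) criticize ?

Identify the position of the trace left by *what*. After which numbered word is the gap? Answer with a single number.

Underlying clause: Rahul did ask Ingrid to criticize what.
'what' is the direct object of 'criticize'. Fronting leaves a gap immediately after 'criticize':
What did Rahul ask Ingrid to criticize ___?
'criticize' is word 7.

7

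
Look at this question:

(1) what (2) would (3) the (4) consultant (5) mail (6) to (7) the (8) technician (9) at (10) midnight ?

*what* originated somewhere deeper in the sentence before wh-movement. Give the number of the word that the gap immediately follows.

5

Pre-movement form: The consultant would mail what to the technician at midnight.
'what' is the direct object of 'mail'. Fronting leaves a gap immediately after 'mail':
What would the consultant mail ___ to the technician at midnight?
'mail' is word 5.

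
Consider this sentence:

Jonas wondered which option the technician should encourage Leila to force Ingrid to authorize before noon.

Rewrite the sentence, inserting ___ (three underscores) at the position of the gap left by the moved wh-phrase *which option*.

Pre-movement form: The technician should encourage Leila to force Ingrid to authorize which option before noon.
The filler 'which option' is interpreted as the direct object of 'authorize'. The gap is right after 'authorize'.

Jonas wondered which option the technician should encourage Leila to force Ingrid to authorize ___ before noon.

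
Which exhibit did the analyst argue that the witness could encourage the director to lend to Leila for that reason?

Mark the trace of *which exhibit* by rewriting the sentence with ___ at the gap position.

Which exhibit did the analyst argue that the witness could encourage the director to lend ___ to Leila for that reason?

In situ: The analyst did argue that the witness could encourage the director to lend which exhibit to Leila for that reason.
'which exhibit' functions as the direct object of 'lend'. The gap is right after 'lend'.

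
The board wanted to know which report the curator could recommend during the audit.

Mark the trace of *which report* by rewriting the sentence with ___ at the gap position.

The board wanted to know which report the curator could recommend ___ during the audit.

Before movement: The curator could recommend which report during the audit.
'which report' is the direct object of 'recommend'. The gap is right after 'recommend'.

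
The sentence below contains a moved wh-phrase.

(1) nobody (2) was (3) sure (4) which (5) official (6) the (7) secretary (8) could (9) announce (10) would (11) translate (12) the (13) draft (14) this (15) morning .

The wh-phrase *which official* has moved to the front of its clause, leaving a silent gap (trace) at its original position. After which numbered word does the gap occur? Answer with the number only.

9

Pre-movement form: The secretary could announce which official would translate the draft this morning.
'which official' functions as the subject of the clause embedded under 'announce'. It moves to the left edge, and the trace sits right after 'announce':
Nobody was sure which official the secretary could announce ___ would translate the draft this morning.
'announce' is word 9.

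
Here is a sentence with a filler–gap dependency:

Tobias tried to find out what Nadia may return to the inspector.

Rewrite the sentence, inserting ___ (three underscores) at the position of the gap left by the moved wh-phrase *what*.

Pre-movement form: Nadia may return what to the inspector.
'what' functions as the direct object of 'return'. The gap is right after 'return'.

Tobias tried to find out what Nadia may return ___ to the inspector.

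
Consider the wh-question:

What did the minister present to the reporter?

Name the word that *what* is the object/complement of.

present

In situ: The minister did present what to the reporter.
'what' functions as the direct object of 'present'. Fronting leaves a gap immediately after 'present':
What did the minister present ___ to the reporter?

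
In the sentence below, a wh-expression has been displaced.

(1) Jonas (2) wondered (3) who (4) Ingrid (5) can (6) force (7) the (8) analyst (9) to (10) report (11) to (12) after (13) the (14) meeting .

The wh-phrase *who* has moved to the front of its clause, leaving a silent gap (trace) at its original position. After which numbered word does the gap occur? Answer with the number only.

Underlying clause: Ingrid can force the analyst to report to who after the meeting.
'who' functions as the object of the preposition 'to'. Fronting leaves a gap immediately after 'to':
Jonas wondered who Ingrid can force the analyst to report to ___ after the meeting.
'to' is word 11.

11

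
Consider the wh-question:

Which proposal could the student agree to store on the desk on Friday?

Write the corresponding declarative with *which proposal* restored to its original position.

The student could agree to store which proposal on the desk on Friday.

The filler 'which proposal' is interpreted as the direct object of 'store'. Wh-movement fronts it, leaving a gap right after 'store':
Which proposal could the student agree to store ___ on the desk on Friday?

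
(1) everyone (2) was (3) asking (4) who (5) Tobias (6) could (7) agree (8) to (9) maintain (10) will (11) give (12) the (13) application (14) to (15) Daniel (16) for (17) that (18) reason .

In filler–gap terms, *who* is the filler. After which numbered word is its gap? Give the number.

9

In situ: Tobias could agree to maintain who will give the application to Daniel for that reason.
'who' functions as the subject of the clause embedded under 'maintain'. Wh-movement fronts it, leaving a gap right after 'maintain':
Everyone was asking who Tobias could agree to maintain ___ will give the application to Daniel for that reason.
'maintain' is word 9.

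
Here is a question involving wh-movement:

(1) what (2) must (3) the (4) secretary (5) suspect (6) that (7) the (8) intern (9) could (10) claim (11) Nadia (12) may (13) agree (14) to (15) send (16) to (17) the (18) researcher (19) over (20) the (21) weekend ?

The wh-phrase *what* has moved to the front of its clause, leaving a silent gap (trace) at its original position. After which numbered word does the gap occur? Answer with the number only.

In situ: The secretary must suspect that the intern could claim Nadia may agree to send what to the researcher over the weekend.
The filler 'what' is interpreted as the direct object of 'send'. Fronting leaves a gap immediately after 'send':
What must the secretary suspect that the intern could claim Nadia may agree to send ___ to the researcher over the weekend?
'send' is word 15.

15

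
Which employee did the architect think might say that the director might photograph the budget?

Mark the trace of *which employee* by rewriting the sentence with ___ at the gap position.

In situ: The architect did think which employee might say that the director might photograph the budget.
The filler 'which employee' is interpreted as the subject of the clause embedded under 'think'. The gap is right after 'think'.

Which employee did the architect think ___ might say that the director might photograph the budget?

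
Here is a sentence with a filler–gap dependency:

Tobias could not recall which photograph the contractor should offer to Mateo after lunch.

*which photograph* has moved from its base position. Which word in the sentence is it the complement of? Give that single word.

Before movement: The contractor should offer which photograph to Mateo after lunch.
The filler 'which photograph' is interpreted as the direct object of 'offer'. Fronting leaves a gap immediately after 'offer':
Tobias could not recall which photograph the contractor should offer ___ to Mateo after lunch.

offer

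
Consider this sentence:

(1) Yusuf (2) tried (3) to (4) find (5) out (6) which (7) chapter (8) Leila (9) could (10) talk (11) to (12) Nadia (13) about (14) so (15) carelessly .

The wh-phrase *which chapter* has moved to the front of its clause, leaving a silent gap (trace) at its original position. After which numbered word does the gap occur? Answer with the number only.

13

In situ: Leila could talk to Nadia about which chapter so carelessly.
'which chapter' functions as the object of the preposition 'about'. It moves to the left edge, and the trace sits right after 'about':
Yusuf tried to find out which chapter Leila could talk to Nadia about ___ so carelessly.
'about' is word 13.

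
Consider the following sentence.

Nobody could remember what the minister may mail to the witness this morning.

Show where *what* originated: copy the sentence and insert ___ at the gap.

Underlying clause: The minister may mail what to the witness this morning.
The filler 'what' is interpreted as the direct object of 'mail'. The gap is right after 'mail'.

Nobody could remember what the minister may mail ___ to the witness this morning.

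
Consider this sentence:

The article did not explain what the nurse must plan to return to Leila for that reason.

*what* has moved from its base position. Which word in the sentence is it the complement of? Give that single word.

Pre-movement form: The nurse must plan to return what to Leila for that reason.
'what' is the direct object of 'return'. Fronting leaves a gap immediately after 'return':
The article did not explain what the nurse must plan to return ___ to Leila for that reason.

return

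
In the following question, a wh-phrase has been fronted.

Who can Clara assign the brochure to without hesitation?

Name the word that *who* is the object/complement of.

Underlying clause: Clara can assign the brochure to who without hesitation.
The filler 'who' is interpreted as the object of the preposition 'to' (recipient of 'assign'). It moves to the left edge, and the trace sits right after 'to':
Who can Clara assign the brochure to ___ without hesitation?

to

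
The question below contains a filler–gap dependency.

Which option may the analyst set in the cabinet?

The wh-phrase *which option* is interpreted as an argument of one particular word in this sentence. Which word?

Underlying clause: The analyst may set which option in the cabinet.
The filler 'which option' is interpreted as the direct object of 'set'. Fronting leaves a gap immediately after 'set':
Which option may the analyst set ___ in the cabinet?

set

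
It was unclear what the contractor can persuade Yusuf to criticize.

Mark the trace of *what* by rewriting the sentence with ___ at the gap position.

It was unclear what the contractor can persuade Yusuf to criticize ___.

Pre-movement form: The contractor can persuade Yusuf to criticize what.
'what' is the direct object of 'criticize'. The gap is right after 'criticize'.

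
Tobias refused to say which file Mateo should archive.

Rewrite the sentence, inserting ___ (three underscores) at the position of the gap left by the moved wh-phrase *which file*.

Pre-movement form: Mateo should archive which file.
'which file' is the direct object of 'archive'. The gap is right after 'archive'.

Tobias refused to say which file Mateo should archive ___.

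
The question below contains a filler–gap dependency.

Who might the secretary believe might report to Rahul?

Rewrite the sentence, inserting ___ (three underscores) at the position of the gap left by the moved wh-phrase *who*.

Who might the secretary believe ___ might report to Rahul?

In situ: The secretary might believe who might report to Rahul.
'who' functions as the subject of the clause embedded under 'believe'. The gap is right after 'believe'.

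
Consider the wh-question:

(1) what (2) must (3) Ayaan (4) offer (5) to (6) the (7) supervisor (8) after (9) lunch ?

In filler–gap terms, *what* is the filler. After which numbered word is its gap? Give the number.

4

Pre-movement form: Ayaan must offer what to the supervisor after lunch.
'what' functions as the direct object of 'offer'. It moves to the left edge, and the trace sits right after 'offer':
What must Ayaan offer ___ to the supervisor after lunch?
'offer' is word 4.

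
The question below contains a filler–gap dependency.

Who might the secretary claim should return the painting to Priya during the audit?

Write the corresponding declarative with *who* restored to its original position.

The secretary might claim who should return the painting to Priya during the audit.

The filler 'who' is interpreted as the subject of the clause embedded under 'claim'. It moves to the left edge, and the trace sits right after 'claim':
Who might the secretary claim ___ should return the painting to Priya during the audit?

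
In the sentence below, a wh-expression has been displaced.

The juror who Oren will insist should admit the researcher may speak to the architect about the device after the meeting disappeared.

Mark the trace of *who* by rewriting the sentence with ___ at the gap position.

The filler 'who' is interpreted as the subject of the clause embedded under 'insist'. The gap is right after 'insist'.

The juror who Oren will insist ___ should admit the researcher may speak to the architect about the device after the meeting disappeared.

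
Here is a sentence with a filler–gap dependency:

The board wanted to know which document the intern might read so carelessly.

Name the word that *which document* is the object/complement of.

read

Pre-movement form: The intern might read which document so carelessly.
'which document' is the direct object of 'read'. Fronting leaves a gap immediately after 'read':
The board wanted to know which document the intern might read ___ so carelessly.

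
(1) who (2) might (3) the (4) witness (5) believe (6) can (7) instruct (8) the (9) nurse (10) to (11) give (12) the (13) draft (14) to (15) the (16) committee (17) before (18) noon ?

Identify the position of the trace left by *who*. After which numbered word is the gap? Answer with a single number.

5

Underlying clause: The witness might believe who can instruct the nurse to give the draft to the committee before noon.
'who' is the subject of the clause embedded under 'believe'. It moves to the left edge, and the trace sits right after 'believe':
Who might the witness believe ___ can instruct the nurse to give the draft to the committee before noon?
'believe' is word 5.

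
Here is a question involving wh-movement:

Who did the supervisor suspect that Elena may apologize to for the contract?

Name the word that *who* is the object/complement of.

to

Underlying clause: The supervisor did suspect that Elena may apologize to who for the contract.
The filler 'who' is interpreted as the object of the preposition 'to'. It moves to the left edge, and the trace sits right after 'to':
Who did the supervisor suspect that Elena may apologize to ___ for the contract?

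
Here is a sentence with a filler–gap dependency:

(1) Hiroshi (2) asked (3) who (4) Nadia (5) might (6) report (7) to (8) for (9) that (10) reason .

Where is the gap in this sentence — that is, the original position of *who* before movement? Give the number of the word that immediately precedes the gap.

7

Pre-movement form: Nadia might report to who for that reason.
'who' functions as the object of the preposition 'to'. It moves to the left edge, and the trace sits right after 'to':
Hiroshi asked who Nadia might report to ___ for that reason.
'to' is word 7.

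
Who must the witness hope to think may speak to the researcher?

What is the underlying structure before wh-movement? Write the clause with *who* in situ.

'who' functions as the subject of the clause embedded under 'think'. Fronting leaves a gap immediately after 'think':
Who must the witness hope to think ___ may speak to the researcher?

The witness must hope to think who may speak to the researcher.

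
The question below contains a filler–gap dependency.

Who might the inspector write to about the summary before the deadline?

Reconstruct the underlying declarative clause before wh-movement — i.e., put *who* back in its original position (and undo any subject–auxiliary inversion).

The inspector might write to who about the summary before the deadline.

'who' is the object of the preposition 'to'. Wh-movement fronts it, leaving a gap right after 'to':
Who might the inspector write to ___ about the summary before the deadline?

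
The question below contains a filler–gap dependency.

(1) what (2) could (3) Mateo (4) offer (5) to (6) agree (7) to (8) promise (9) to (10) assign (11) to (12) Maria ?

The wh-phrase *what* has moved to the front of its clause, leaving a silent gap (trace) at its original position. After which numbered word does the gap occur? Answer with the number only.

10

Underlying clause: Mateo could offer to agree to promise to assign what to Maria.
'what' functions as the direct object of 'assign'. Fronting leaves a gap immediately after 'assign':
What could Mateo offer to agree to promise to assign ___ to Maria?
'assign' is word 10.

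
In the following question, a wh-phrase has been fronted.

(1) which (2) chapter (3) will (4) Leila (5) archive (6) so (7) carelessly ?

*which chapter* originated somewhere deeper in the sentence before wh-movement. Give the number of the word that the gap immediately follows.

In situ: Leila will archive which chapter so carelessly.
The filler 'which chapter' is interpreted as the direct object of 'archive'. It moves to the left edge, and the trace sits right after 'archive':
Which chapter will Leila archive ___ so carelessly?
'archive' is word 5.

5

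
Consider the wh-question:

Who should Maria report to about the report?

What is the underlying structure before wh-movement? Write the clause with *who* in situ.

Maria should report to who about the report.

'who' is the object of the preposition 'to'. Wh-movement fronts it, leaving a gap right after 'to':
Who should Maria report to ___ about the report?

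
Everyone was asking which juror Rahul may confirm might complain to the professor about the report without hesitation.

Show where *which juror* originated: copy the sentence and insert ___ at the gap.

Before movement: Rahul may confirm which juror might complain to the professor about the report without hesitation.
'which juror' is the subject of the clause embedded under 'confirm'. The gap is right after 'confirm'.

Everyone was asking which juror Rahul may confirm ___ might complain to the professor about the report without hesitation.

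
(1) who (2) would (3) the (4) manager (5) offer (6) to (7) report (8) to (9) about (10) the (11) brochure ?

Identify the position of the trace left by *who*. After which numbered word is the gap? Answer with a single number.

In situ: The manager would offer to report to who about the brochure.
'who' functions as the object of the preposition 'to'. Fronting leaves a gap immediately after 'to':
Who would the manager offer to report to ___ about the brochure?
'to' is word 8.

8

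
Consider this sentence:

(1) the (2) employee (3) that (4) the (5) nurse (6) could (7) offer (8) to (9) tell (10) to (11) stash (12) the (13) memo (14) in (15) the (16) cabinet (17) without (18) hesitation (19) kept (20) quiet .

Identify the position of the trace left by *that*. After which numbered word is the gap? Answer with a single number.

9

The filler 'that' is interpreted as the direct object of 'tell'. Wh-movement fronts it, leaving a gap right after 'tell':
The employee that the nurse could offer to tell ___ to stash the memo in the cabinet without hesitation kept quiet.
'tell' is word 9.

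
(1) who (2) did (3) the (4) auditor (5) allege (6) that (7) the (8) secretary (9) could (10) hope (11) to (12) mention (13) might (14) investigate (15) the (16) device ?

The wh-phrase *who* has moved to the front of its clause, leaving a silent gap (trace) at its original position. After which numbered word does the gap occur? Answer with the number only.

Before movement: The auditor did allege that the secretary could hope to mention who might investigate the device.
'who' is the subject of the clause embedded under 'mention'. It moves to the left edge, and the trace sits right after 'mention':
Who did the auditor allege that the secretary could hope to mention ___ might investigate the device?
'mention' is word 12.

12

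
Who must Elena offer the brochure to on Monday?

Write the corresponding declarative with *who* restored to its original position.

Elena must offer the brochure to who on Monday.

'who' is the object of the preposition 'to' (recipient of 'offer'). Fronting leaves a gap immediately after 'to':
Who must Elena offer the brochure to ___ on Monday?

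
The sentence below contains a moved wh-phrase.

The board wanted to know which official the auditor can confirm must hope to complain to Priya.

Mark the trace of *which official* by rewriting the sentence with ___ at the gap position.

Underlying clause: The auditor can confirm which official must hope to complain to Priya.
The filler 'which official' is interpreted as the subject of the clause embedded under 'confirm'. The gap is right after 'confirm'.

The board wanted to know which official the auditor can confirm ___ must hope to complain to Priya.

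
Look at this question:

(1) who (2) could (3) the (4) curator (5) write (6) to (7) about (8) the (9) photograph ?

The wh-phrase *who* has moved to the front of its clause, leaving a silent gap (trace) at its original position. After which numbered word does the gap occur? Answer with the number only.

6

Underlying clause: The curator could write to who about the photograph.
The filler 'who' is interpreted as the object of the preposition 'to'. Fronting leaves a gap immediately after 'to':
Who could the curator write to ___ about the photograph?
'to' is word 6.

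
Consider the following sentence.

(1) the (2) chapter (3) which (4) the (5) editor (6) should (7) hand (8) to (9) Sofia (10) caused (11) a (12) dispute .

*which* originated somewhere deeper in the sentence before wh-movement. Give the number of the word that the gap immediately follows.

7

'which' is the direct object of 'hand'. Wh-movement fronts it, leaving a gap right after 'hand':
The chapter which the editor should hand ___ to Sofia caused a dispute.
'hand' is word 7.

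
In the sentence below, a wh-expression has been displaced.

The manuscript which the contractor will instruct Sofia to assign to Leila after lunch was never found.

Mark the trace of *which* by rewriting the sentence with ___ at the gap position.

The manuscript which the contractor will instruct Sofia to assign ___ to Leila after lunch was never found.

'which' functions as the direct object of 'assign'. The gap is right after 'assign'.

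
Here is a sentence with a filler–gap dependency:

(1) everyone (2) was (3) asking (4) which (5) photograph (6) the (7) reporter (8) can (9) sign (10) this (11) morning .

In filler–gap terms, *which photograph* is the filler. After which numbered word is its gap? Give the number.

9

In situ: The reporter can sign which photograph this morning.
The filler 'which photograph' is interpreted as the direct object of 'sign'. Wh-movement fronts it, leaving a gap right after 'sign':
Everyone was asking which photograph the reporter can sign ___ this morning.
'sign' is word 9.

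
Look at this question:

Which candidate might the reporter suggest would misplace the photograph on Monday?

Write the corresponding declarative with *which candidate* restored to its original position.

The reporter might suggest which candidate would misplace the photograph on Monday.

'which candidate' functions as the subject of the clause embedded under 'suggest'. Fronting leaves a gap immediately after 'suggest':
Which candidate might the reporter suggest ___ would misplace the photograph on Monday?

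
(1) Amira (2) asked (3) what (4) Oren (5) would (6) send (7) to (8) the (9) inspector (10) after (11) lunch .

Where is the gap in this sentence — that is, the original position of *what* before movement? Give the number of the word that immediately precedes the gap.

6

Before movement: Oren would send what to the inspector after lunch.
The filler 'what' is interpreted as the direct object of 'send'. Fronting leaves a gap immediately after 'send':
Amira asked what Oren would send ___ to the inspector after lunch.
'send' is word 6.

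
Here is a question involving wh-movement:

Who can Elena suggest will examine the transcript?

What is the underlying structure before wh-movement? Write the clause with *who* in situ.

Elena can suggest who will examine the transcript.

The filler 'who' is interpreted as the subject of the clause embedded under 'suggest'. Wh-movement fronts it, leaving a gap right after 'suggest':
Who can Elena suggest ___ will examine the transcript?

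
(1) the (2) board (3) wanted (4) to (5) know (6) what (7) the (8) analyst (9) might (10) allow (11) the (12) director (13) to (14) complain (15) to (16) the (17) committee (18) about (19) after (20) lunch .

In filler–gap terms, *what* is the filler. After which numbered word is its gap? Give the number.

18

Underlying clause: The analyst might allow the director to complain to the committee about what after lunch.
The filler 'what' is interpreted as the object of the preposition 'about'. It moves to the left edge, and the trace sits right after 'about':
The board wanted to know what the analyst might allow the director to complain to the committee about ___ after lunch.
'about' is word 18.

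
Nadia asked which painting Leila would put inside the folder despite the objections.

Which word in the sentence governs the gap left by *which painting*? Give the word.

put

Pre-movement form: Leila would put which painting inside the folder despite the objections.
'which painting' is the direct object of 'put'. Fronting leaves a gap immediately after 'put':
Nadia asked which painting Leila would put ___ inside the folder despite the objections.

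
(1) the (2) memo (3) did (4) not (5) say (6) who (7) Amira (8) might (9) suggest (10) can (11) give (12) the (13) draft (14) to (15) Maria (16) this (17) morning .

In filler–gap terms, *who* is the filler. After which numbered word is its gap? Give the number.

Underlying clause: Amira might suggest who can give the draft to Maria this morning.
The filler 'who' is interpreted as the subject of the clause embedded under 'suggest'. Fronting leaves a gap immediately after 'suggest':
The memo did not say who Amira might suggest ___ can give the draft to Maria this morning.
'suggest' is word 9.

9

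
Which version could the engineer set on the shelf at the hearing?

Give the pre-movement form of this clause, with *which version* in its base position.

The engineer could set which version on the shelf at the hearing.

'which version' functions as the direct object of 'set'. Fronting leaves a gap immediately after 'set':
Which version could the engineer set ___ on the shelf at the hearing?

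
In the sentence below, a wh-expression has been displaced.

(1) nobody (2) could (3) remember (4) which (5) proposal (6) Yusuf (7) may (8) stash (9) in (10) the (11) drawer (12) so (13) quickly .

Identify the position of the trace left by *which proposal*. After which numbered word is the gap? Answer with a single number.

8

Pre-movement form: Yusuf may stash which proposal in the drawer so quickly.
'which proposal' is the direct object of 'stash'. Fronting leaves a gap immediately after 'stash':
Nobody could remember which proposal Yusuf may stash ___ in the drawer so quickly.
'stash' is word 8.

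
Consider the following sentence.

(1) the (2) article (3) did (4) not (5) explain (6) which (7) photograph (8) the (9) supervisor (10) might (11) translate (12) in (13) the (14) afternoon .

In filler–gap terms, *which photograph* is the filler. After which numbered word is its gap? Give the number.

11

Underlying clause: The supervisor might translate which photograph in the afternoon.
The filler 'which photograph' is interpreted as the direct object of 'translate'. It moves to the left edge, and the trace sits right after 'translate':
The article did not explain which photograph the supervisor might translate ___ in the afternoon.
'translate' is word 11.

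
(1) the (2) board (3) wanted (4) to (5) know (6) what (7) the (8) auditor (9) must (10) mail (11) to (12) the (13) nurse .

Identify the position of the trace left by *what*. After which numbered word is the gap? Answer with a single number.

10

Pre-movement form: The auditor must mail what to the nurse.
The filler 'what' is interpreted as the direct object of 'mail'. It moves to the left edge, and the trace sits right after 'mail':
The board wanted to know what the auditor must mail ___ to the nurse.
'mail' is word 10.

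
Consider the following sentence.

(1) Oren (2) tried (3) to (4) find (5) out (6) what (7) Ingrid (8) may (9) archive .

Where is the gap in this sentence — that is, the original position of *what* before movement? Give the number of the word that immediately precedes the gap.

In situ: Ingrid may archive what.
'what' functions as the direct object of 'archive'. It moves to the left edge, and the trace sits right after 'archive':
Oren tried to find out what Ingrid may archive ___.
'archive' is word 9.

9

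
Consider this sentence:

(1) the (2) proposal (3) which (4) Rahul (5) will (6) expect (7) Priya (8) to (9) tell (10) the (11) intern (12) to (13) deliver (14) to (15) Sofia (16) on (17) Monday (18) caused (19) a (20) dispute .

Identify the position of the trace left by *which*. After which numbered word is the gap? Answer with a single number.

The filler 'which' is interpreted as the direct object of 'deliver'. Wh-movement fronts it, leaving a gap right after 'deliver':
The proposal which Rahul will expect Priya to tell the intern to deliver ___ to Sofia on Monday caused a dispute.
'deliver' is word 13.

13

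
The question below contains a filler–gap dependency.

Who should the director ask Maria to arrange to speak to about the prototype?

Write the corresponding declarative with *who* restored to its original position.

The director should ask Maria to arrange to speak to who about the prototype.

'who' functions as the object of the preposition 'to'. It moves to the left edge, and the trace sits right after 'to':
Who should the director ask Maria to arrange to speak to ___ about the prototype?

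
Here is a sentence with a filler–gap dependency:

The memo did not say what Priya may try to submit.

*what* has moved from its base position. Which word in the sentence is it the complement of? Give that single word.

In situ: Priya may try to submit what.
'what' functions as the direct object of 'submit'. Fronting leaves a gap immediately after 'submit':
The memo did not say what Priya may try to submit ___.

submit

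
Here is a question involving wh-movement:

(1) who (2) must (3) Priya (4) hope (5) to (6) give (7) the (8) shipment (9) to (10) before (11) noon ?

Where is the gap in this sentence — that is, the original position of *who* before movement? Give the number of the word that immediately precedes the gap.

9

Underlying clause: Priya must hope to give the shipment to who before noon.
'who' is the object of the preposition 'to' (recipient of 'give'). Fronting leaves a gap immediately after 'to':
Who must Priya hope to give the shipment to ___ before noon?
'to' is word 9.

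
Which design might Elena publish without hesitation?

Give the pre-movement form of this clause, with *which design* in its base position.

Elena might publish which design without hesitation.

'which design' functions as the direct object of 'publish'. It moves to the left edge, and the trace sits right after 'publish':
Which design might Elena publish ___ without hesitation?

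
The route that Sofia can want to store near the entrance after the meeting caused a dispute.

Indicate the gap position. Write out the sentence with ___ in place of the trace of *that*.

'that' functions as the direct object of 'store'. The gap is right after 'store'.

The route that Sofia can want to store ___ near the entrance after the meeting caused a dispute.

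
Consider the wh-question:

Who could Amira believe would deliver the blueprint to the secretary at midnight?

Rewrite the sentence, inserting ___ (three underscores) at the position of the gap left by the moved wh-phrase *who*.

In situ: Amira could believe who would deliver the blueprint to the secretary at midnight.
'who' functions as the subject of the clause embedded under 'believe'. The gap is right after 'believe'.

Who could Amira believe ___ would deliver the blueprint to the secretary at midnight?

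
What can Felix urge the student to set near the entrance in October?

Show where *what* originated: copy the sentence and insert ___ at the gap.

What can Felix urge the student to set ___ near the entrance in October?

Pre-movement form: Felix can urge the student to set what near the entrance in October.
'what' is the direct object of 'set'. The gap is right after 'set'.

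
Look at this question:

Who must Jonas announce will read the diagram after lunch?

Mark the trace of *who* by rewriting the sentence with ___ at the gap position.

Who must Jonas announce ___ will read the diagram after lunch?

Pre-movement form: Jonas must announce who will read the diagram after lunch.
'who' functions as the subject of the clause embedded under 'announce'. The gap is right after 'announce'.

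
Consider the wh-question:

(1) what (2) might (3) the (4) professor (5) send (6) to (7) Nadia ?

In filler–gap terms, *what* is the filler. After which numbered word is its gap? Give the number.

5

Pre-movement form: The professor might send what to Nadia.
'what' is the direct object of 'send'. Wh-movement fronts it, leaving a gap right after 'send':
What might the professor send ___ to Nadia?
'send' is word 5.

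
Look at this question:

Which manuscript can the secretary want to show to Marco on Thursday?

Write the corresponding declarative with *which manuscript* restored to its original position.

'which manuscript' functions as the direct object of 'show'. It moves to the left edge, and the trace sits right after 'show':
Which manuscript can the secretary want to show ___ to Marco on Thursday?

The secretary can want to show which manuscript to Marco on Thursday.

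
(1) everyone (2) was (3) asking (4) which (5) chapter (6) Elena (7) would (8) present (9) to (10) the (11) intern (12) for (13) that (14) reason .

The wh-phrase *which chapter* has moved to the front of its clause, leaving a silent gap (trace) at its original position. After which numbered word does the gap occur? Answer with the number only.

Underlying clause: Elena would present which chapter to the intern for that reason.
'which chapter' functions as the direct object of 'present'. Fronting leaves a gap immediately after 'present':
Everyone was asking which chapter Elena would present ___ to the intern for that reason.
'present' is word 8.

8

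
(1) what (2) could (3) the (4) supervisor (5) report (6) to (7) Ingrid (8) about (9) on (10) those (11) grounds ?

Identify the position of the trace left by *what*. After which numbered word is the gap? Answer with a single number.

8

In situ: The supervisor could report to Ingrid about what on those grounds.
'what' is the object of the preposition 'about'. Wh-movement fronts it, leaving a gap right after 'about':
What could the supervisor report to Ingrid about ___ on those grounds?
'about' is word 8.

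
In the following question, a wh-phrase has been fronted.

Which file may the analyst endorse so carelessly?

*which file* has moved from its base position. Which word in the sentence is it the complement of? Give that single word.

endorse

Underlying clause: The analyst may endorse which file so carelessly.
'which file' is the direct object of 'endorse'. Fronting leaves a gap immediately after 'endorse':
Which file may the analyst endorse ___ so carelessly?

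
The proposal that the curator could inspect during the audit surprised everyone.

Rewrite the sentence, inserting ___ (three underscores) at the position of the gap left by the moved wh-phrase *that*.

The proposal that the curator could inspect ___ during the audit surprised everyone.

'that' is the direct object of 'inspect'. The gap is right after 'inspect'.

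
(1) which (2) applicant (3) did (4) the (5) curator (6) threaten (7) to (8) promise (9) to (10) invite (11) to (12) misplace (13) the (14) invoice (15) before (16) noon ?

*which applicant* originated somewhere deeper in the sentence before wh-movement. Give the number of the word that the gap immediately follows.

Before movement: The curator did threaten to promise to invite which applicant to misplace the invoice before noon.
'which applicant' functions as the direct object of 'invite'. It moves to the left edge, and the trace sits right after 'invite':
Which applicant did the curator threaten to promise to invite ___ to misplace the invoice before noon?
'invite' is word 10.

10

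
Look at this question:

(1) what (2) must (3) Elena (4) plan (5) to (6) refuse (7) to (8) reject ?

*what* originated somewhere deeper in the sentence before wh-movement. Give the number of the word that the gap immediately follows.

8

Pre-movement form: Elena must plan to refuse to reject what.
'what' functions as the direct object of 'reject'. Wh-movement fronts it, leaving a gap right after 'reject':
What must Elena plan to refuse to reject ___?
'reject' is word 8.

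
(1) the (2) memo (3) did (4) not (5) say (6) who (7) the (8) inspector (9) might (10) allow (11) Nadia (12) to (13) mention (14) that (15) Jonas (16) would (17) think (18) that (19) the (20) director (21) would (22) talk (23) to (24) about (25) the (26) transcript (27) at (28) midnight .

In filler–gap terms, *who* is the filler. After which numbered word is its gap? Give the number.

Underlying clause: The inspector might allow Nadia to mention that Jonas would think that the director would talk to who about the transcript at midnight.
'who' functions as the object of the preposition 'to'. Fronting leaves a gap immediately after 'to':
The memo did not say who the inspector might allow Nadia to mention that Jonas would think that the director would talk to ___ about the transcript at midnight.
'to' is word 23.

23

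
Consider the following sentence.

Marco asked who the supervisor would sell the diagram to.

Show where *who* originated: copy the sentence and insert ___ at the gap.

In situ: The supervisor would sell the diagram to who.
'who' is the object of the preposition 'to' (recipient of 'sell'). The gap is right after 'to'.

Marco asked who the supervisor would sell the diagram to ___.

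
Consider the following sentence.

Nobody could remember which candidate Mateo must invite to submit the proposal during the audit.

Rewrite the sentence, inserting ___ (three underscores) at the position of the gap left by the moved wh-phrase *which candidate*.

Nobody could remember which candidate Mateo must invite ___ to submit the proposal during the audit.

In situ: Mateo must invite which candidate to submit the proposal during the audit.
The filler 'which candidate' is interpreted as the direct object of 'invite'. The gap is right after 'invite'.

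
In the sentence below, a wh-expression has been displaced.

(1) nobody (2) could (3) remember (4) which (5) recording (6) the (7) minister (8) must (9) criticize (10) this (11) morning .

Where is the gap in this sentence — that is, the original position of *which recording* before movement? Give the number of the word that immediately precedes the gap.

Pre-movement form: The minister must criticize which recording this morning.
'which recording' functions as the direct object of 'criticize'. Wh-movement fronts it, leaving a gap right after 'criticize':
Nobody could remember which recording the minister must criticize ___ this morning.
'criticize' is word 9.

9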